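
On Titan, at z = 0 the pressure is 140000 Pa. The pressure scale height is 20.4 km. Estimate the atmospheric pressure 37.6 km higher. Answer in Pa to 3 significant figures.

P ≈ 22200 Pa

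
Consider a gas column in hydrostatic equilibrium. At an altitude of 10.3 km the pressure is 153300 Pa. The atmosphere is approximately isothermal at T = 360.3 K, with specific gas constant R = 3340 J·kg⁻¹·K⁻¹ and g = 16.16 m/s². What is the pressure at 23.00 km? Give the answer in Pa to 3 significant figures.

P ≈ 129000 Pa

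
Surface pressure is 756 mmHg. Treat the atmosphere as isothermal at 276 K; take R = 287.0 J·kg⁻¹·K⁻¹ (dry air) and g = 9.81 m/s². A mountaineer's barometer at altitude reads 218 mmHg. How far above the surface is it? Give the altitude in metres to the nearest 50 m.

z ≈ 10050 m

Scale height: H = RT/g = 287.0 × 276 / 9.81 = 8074.6 m.
Invert the barometric formula: z = H ln(P₀/P).
P₀/P = 756/218 = 3.4679; ln(3.4679) = 1.2435.
z = 8074.6 × 1.2435 = 10041 m.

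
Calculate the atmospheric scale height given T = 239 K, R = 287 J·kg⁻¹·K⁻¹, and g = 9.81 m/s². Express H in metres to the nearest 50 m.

The scale height of an isothermal atmosphere is H = RT/g.
H = 287 × 239 / 9.81 = 68593/9.81 = 6992.2 m.

H ≈ 7000 m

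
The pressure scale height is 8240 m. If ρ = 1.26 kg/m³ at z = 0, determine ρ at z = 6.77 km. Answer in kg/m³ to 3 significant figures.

ρ ≈ 0.554 kg/m³

In an isothermal atmosphere, density decays like pressure: ρ = ρ₀ exp(−z/H).
z/H = 6770.0/8240.0 = 0.82160; exp(−0.82160) = 0.43973.
ρ = 1.26 × 0.43973 = 0.55406 kg/m³.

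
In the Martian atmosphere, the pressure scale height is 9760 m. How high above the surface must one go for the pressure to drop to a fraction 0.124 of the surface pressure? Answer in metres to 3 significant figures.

z ≈ 20400 m

Set P/P₀ = exp(−z/H) = 0.124, so z = −H ln(0.124).
−ln(0.124) = 2.0875; z = 9760.0 × 2.0875 = 20374 m.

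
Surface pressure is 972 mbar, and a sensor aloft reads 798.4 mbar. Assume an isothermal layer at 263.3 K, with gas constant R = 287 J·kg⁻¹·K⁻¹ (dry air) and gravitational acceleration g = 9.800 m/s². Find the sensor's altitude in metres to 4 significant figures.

Scale height: H = RT/g = 287 × 263.3 / 9.800 = 7710.9 m.
Invert the barometric formula: z = H ln(P₀/P).
P₀/P = 972/798.4 = 1.2174; ln(1.2174) = 0.19672.
z = 7710.9 × 0.19672 = 1516.9 m.

z ≈ 1517 m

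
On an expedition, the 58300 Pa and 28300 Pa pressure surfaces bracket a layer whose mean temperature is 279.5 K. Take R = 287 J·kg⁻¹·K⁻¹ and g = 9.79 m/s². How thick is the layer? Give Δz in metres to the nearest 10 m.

Hypsometric equation: Δz = (R T̄/g) ln(P₁/P₂).
R T̄/g = 287 × 279.5 / 9.79 = 8193.7 m.
ln(58300/28300) = ln(2.0601) = 0.72275.
Δz = 8193.7 × 0.72275 = 5922.0 m.

Δz ≈ 5920 m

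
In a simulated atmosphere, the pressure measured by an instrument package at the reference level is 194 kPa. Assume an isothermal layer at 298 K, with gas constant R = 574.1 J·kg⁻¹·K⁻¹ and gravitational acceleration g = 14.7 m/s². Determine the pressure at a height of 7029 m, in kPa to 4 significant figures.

P ≈ 106.0 kPa

Scale height: H = RT/g = 574.1 × 298 / 14.7 = 11638 m.
Barometric formula: P = P₀ exp(−z/H).
z/H = 7029.0/11638 = 0.60397; exp(−0.60397) = 0.54664.
P = 194 × 0.54664 = 106.05 kPa.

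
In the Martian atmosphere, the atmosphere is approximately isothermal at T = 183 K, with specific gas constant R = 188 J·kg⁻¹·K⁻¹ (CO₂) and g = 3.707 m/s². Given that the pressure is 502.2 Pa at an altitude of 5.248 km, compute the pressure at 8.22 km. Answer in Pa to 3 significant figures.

P ≈ 365 Pa

Scale height: H = RT/g = 188 × 183 / 3.707 = 9280.8 m.
Between two levels, P₂ = P₁ exp(−Δz/H) with Δz = z₂ − z₁.
Δz = 8220.0 − 5248.0 = 2972.0 m; Δz/H = 2972.0/9280.8 = 0.32023.
P₂ = 502.2 × exp(−0.32023) = 502.2 × 0.72598 = 364.59 Pa.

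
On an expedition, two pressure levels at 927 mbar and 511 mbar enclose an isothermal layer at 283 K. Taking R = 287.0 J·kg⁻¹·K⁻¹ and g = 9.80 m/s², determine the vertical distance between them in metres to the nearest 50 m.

Hypsometric equation: Δz = (R T̄/g) ln(P₁/P₂).
R T̄/g = 287.0 × 283 / 9.80 = 8287.9 m.
ln(927/511) = ln(1.8141) = 0.59559.
Δz = 8287.9 × 0.59559 = 4936.2 m.

Δz ≈ 4950 m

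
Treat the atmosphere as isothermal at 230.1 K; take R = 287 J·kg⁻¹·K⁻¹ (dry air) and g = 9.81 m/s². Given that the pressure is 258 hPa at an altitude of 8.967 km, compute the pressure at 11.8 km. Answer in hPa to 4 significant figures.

P ≈ 169.4 hPa

Scale height: H = RT/g = 287 × 230.1 / 9.81 = 6731.8 m.
Between two levels, P₂ = P₁ exp(−Δz/H) with Δz = z₂ − z₁.
Δz = 11800 − 8967.0 = 2833.0 m; Δz/H = 2833.0/6731.8 = 0.42084.
P₂ = 258 × exp(−0.42084) = 258 × 0.65650 = 169.38 hPa.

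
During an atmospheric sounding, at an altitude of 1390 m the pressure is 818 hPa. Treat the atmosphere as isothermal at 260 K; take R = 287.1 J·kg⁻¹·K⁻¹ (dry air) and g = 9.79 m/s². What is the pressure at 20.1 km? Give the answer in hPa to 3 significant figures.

P ≈ 70.3 hPa

Scale height: H = RT/g = 287.1 × 260 / 9.79 = 7624.7 m.
Between two levels, P₂ = P₁ exp(−Δz/H) with Δz = z₂ − z₁.
Δz = 20100 − 1390.0 = 18710 m; Δz/H = 18710/7624.7 = 2.4539.
P₂ = 818 × exp(−2.4539) = 818 × 0.085958 = 70.314 hPa.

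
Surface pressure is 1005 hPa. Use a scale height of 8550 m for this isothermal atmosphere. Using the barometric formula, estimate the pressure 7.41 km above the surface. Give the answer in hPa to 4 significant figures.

P ≈ 422.5 hPa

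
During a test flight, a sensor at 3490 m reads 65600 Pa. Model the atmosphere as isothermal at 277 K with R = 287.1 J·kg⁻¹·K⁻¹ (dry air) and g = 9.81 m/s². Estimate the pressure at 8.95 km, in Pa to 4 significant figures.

Scale height: H = RT/g = 287.1 × 277 / 9.81 = 8106.7 m.
Between two levels, P₂ = P₁ exp(−Δz/H) with Δz = z₂ − z₁.
Δz = 8950.0 − 3490.0 = 5460.0 m; Δz/H = 5460.0/8106.7 = 0.67352.
P₂ = 65600 × exp(−0.67352) = 65600 × 0.50991 = 33450 Pa.

P ≈ 33450 Pa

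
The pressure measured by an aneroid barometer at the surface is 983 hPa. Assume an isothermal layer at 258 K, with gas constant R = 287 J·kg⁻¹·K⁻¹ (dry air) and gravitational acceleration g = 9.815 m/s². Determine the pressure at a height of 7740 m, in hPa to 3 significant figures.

Scale height: H = RT/g = 287 × 258 / 9.815 = 7544.2 m.
Barometric formula: P = P₀ exp(−z/H).
z/H = 7740.0/7544.2 = 1.0260; exp(−1.0260) = 0.35844.
P = 983 × 0.35844 = 352.35 hPa.

P ≈ 352 hPa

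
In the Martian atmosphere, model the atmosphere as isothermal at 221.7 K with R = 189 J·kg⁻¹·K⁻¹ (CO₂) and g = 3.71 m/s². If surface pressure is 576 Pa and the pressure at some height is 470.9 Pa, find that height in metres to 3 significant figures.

Scale height: H = RT/g = 189 × 221.7 / 3.71 = 11294 m.
Invert the barometric formula: z = H ln(P₀/P).
P₀/P = 576/470.9 = 1.2232; ln(1.2232) = 0.20147.
z = 11294 × 0.20147 = 2275.4 m.

z ≈ 2280 m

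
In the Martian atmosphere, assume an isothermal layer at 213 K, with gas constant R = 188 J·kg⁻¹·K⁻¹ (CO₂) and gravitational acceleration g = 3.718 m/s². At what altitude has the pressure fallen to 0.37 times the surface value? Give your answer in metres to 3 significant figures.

z ≈ 10700 m

Scale height: H = RT/g = 188 × 213 / 3.718 = 10770 m.
Set P/P₀ = exp(−z/H) = 0.37, so z = −H ln(0.37).
−ln(0.37) = 0.99425; z = 10770 × 0.99425 = 10708 m.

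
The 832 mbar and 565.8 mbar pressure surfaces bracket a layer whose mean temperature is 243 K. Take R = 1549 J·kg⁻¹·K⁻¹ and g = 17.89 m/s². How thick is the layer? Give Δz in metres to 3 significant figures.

Hypsometric equation: Δz = (R T̄/g) ln(P₁/P₂).
R T̄/g = 1549 × 243 / 17.89 = 21040 m.
ln(832/565.8) = ln(1.4705) = 0.38560.
Δz = 21040 × 0.38560 = 8113.0 m.

Δz ≈ 8110 m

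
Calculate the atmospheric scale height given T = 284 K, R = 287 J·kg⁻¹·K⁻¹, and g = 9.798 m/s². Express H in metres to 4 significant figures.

H ≈ 8319 m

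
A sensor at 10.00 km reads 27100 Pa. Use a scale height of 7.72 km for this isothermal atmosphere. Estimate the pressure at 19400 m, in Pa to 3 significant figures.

Between two levels, P₂ = P₁ exp(−Δz/H) with Δz = z₂ − z₁.
Δz = 19400 − 10000 = 9400.0 m; Δz/H = 9400.0/7720.0 = 1.2176.
P₂ = 27100 × exp(−1.2176) = 27100 × 0.29594 = 8020.0 Pa.

P ≈ 8020 Pa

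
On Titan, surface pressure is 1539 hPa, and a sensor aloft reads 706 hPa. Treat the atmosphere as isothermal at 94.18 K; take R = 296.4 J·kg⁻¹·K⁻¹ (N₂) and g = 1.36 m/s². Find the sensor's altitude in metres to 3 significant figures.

Scale height: H = RT/g = 296.4 × 94.18 / 1.36 = 20526 m.
Invert the barometric formula: z = H ln(P₀/P).
P₀/P = 1539/706 = 2.1799; ln(2.1799) = 0.77928.
z = 20526 × 0.77928 = 15996 m.

z ≈ 16000 m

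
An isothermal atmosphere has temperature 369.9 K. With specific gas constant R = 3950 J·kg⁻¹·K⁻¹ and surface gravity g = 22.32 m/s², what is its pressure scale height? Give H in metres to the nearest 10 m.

The scale height of an isothermal atmosphere is H = RT/g.
H = 3950 × 369.9 / 22.32 = 1461100/22.32 = 65461 m.

H ≈ 65460 m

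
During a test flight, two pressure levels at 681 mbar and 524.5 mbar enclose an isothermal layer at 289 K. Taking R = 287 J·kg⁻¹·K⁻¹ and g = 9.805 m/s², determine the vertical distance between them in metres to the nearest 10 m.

Δz ≈ 2210 m

Hypsometric equation: Δz = (R T̄/g) ln(P₁/P₂).
R T̄/g = 287 × 289 / 9.805 = 8459.3 m.
ln(681/524.5) = ln(1.2984) = 0.26113.
Δz = 8459.3 × 0.26113 = 2209.0 m.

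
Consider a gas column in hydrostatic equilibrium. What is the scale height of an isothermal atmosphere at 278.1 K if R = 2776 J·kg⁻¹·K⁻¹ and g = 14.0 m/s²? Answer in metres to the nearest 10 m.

H ≈ 55140 m

The scale height of an isothermal atmosphere is H = RT/g.
H = 2776 × 278.1 / 14.0 = 772010/14.0 = 55144 m.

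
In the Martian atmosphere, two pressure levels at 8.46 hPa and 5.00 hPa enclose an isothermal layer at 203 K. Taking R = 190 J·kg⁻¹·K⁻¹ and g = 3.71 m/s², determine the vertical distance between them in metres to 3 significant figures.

Δz ≈ 5470 m

Hypsometric equation: Δz = (R T̄/g) ln(P₁/P₂).
R T̄/g = 190 × 203 / 3.71 = 10396 m.
ln(8.46/5.00) = ln(1.6920) = 0.52591.
Δz = 10396 × 0.52591 = 5467.4 m.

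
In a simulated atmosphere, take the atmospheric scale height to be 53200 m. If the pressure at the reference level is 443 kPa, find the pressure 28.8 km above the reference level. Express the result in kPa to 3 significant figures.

Barometric formula: P = P₀ exp(−z/H).
z/H = 28800/53200 = 0.54135; exp(−0.54135) = 0.58196.
P = 443 × 0.58196 = 257.81 kPa.

P ≈ 258 kPa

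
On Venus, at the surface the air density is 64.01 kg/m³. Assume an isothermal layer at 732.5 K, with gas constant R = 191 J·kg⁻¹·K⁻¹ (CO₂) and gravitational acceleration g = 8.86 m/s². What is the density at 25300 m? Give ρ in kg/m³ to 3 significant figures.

ρ ≈ 12.9 kg/m³

Scale height: H = RT/g = 191 × 732.5 / 8.86 = 15791 m.
In an isothermal atmosphere, density decays like pressure: ρ = ρ₀ exp(−z/H).
z/H = 25300/15791 = 1.6022; exp(−1.6022) = 0.20145.
ρ = 64.01 × 0.20145 = 12.895 kg/m³.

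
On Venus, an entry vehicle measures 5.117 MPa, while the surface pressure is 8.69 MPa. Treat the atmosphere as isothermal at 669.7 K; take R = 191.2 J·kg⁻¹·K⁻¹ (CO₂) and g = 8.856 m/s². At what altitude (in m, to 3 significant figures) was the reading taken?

z ≈ 7660 m

Scale height: H = RT/g = 191.2 × 669.7 / 8.856 = 14459 m.
Invert the barometric formula: z = H ln(P₀/P).
P₀/P = 8.69/5.117 = 1.6983; ln(1.6983) = 0.52963.
z = 14459 × 0.52963 = 7657.9 m.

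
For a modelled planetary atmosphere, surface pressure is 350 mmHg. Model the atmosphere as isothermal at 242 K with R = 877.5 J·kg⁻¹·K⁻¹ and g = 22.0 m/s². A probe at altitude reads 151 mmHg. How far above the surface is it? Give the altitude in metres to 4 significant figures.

Scale height: H = RT/g = 877.5 × 242 / 22.0 = 9652.5 m.
Invert the barometric formula: z = H ln(P₀/P).
P₀/P = 350/151 = 2.3179; ln(2.3179) = 0.84066.
z = 9652.5 × 0.84066 = 8114.5 m.

z ≈ 8114 m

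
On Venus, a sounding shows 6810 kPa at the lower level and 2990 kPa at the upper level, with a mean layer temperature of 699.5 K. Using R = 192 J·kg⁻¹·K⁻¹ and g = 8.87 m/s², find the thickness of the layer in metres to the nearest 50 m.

Δz ≈ 12450 m

Hypsometric equation: Δz = (R T̄/g) ln(P₁/P₂).
R T̄/g = 192 × 699.5 / 8.87 = 15141 m.
ln(6810/2990) = ln(2.2776) = 0.82312.
Δz = 15141 × 0.82312 = 12463 m.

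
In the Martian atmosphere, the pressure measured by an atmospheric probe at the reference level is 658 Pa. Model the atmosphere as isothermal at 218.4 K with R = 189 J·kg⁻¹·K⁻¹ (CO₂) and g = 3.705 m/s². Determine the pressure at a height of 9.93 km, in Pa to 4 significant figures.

P ≈ 269.9 Pa

Scale height: H = RT/g = 189 × 218.4 / 3.705 = 11141 m.
Barometric formula: P = P₀ exp(−z/H).
z/H = 9930.0/11141 = 0.89130; exp(−0.89130) = 0.41012.
P = 658 × 0.41012 = 269.86 Pa.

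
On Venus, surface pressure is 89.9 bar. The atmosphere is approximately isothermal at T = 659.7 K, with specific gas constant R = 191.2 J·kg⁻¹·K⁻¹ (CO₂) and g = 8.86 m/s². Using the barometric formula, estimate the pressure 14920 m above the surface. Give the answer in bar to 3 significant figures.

P ≈ 31.5 bar

Scale height: H = RT/g = 191.2 × 659.7 / 8.86 = 14236 m.
Barometric formula: P = P₀ exp(−z/H).
z/H = 14920/14236 = 1.0480; exp(−1.0480) = 0.35064.
P = 89.9 × 0.35064 = 31.523 bar.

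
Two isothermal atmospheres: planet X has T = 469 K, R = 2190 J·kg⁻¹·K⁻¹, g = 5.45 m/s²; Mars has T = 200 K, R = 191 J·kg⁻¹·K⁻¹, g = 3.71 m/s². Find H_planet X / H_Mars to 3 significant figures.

H_planet X/H_Mars ≈ 18.3

H = RT/g for each body.
H_planet X = 2190 × 469 / 5.45 = 188460 m.
H_Mars = 191 × 200 / 3.71 = 10296 m.
H_planet X/H_Mars = 188460/10296 = 18.304.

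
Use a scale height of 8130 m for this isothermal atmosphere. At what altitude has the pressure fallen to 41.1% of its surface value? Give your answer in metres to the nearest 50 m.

z ≈ 7250 m

Set P/P₀ = exp(−z/H) = 0.411, so z = −H ln(0.411).
−ln(0.411) = 0.88916; z = 8130.0 × 0.88916 = 7228.9 m.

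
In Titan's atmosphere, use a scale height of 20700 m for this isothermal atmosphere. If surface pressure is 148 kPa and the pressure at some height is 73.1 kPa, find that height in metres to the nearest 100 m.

z ≈ 14600 m

Invert the barometric formula: z = H ln(P₀/P).
P₀/P = 148/73.1 = 2.0246; ln(2.0246) = 0.70537.
z = 20700 × 0.70537 = 14601 m.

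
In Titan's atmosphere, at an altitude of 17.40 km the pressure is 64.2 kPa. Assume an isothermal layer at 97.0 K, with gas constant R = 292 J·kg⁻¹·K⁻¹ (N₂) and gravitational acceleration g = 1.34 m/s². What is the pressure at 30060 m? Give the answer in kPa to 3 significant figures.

Scale height: H = RT/g = 292 × 97.0 / 1.34 = 21137 m.
Between two levels, P₂ = P₁ exp(−Δz/H) with Δz = z₂ − z₁.
Δz = 30060 − 17400 = 12660 m; Δz/H = 12660/21137 = 0.59895.
P₂ = 64.2 × exp(−0.59895) = 64.2 × 0.54939 = 35.271 kPa.

P ≈ 35.3 kPa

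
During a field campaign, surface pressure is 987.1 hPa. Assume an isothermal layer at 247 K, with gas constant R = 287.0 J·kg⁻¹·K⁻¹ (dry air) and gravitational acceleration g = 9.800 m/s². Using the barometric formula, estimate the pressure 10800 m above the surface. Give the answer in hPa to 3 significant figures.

Scale height: H = RT/g = 287.0 × 247 / 9.800 = 7233.6 m.
Barometric formula: P = P₀ exp(−z/H).
z/H = 10800/7233.6 = 1.4930; exp(−1.4930) = 0.22470.
P = 987.1 × 0.22470 = 221.80 hPa.

P ≈ 222 hPa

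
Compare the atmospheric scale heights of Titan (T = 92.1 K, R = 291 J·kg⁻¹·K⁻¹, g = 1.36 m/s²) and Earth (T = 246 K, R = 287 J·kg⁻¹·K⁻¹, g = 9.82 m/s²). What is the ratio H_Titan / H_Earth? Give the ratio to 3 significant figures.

H_Titan/H_Earth ≈ 2.74

H = RT/g for each body.
H_Titan = 291 × 92.1 / 1.36 = 19707 m.
H_Earth = 287 × 246 / 9.82 = 7189.6 m.
H_Titan/H_Earth = 19707/7189.6 = 2.7410.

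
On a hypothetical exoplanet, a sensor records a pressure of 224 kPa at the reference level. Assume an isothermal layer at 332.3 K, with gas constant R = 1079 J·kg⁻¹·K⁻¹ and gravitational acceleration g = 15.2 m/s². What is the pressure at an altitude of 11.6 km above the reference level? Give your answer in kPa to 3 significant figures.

P ≈ 137 kPa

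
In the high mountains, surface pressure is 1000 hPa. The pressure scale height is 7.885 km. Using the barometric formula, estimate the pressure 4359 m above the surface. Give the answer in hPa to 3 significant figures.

Barometric formula: P = P₀ exp(−z/H).
z/H = 4359.0/7885.0 = 0.55282; exp(−0.55282) = 0.57533.
P = 1000 × 0.57533 = 575.33 hPa.

P ≈ 575 hPa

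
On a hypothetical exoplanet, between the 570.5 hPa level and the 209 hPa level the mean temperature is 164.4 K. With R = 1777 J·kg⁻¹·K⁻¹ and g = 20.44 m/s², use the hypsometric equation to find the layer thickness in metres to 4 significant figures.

Hypsometric equation: Δz = (R T̄/g) ln(P₁/P₂).
R T̄/g = 1777 × 164.4 / 20.44 = 14293 m.
ln(570.5/209) = ln(2.7297) = 1.0042.
Δz = 14293 × 1.0042 = 14353 m.

Δz ≈ 14350 m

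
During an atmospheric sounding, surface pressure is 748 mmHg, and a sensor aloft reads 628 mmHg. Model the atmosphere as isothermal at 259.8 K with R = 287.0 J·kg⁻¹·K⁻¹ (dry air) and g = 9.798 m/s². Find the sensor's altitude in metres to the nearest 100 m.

z ≈ 1300 m

Scale height: H = RT/g = 287.0 × 259.8 / 9.798 = 7610.0 m.
Invert the barometric formula: z = H ln(P₀/P).
P₀/P = 748/628 = 1.1911; ln(1.1911) = 0.17488.
z = 7610.0 × 0.17488 = 1330.8 m.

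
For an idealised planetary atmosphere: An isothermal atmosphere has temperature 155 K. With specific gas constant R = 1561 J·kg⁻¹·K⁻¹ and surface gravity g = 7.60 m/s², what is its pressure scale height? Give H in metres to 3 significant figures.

The scale height of an isothermal atmosphere is H = RT/g.
H = 1561 × 155 / 7.60 = 241960/7.60 = 31837 m.

H ≈ 31800 m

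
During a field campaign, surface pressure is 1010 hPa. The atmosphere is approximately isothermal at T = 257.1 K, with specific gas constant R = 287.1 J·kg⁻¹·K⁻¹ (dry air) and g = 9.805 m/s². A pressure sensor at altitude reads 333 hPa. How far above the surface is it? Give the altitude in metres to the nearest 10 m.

z ≈ 8350 m

Scale height: H = RT/g = 287.1 × 257.1 / 9.805 = 7528.1 m.
Invert the barometric formula: z = H ln(P₀/P).
P₀/P = 1010/333 = 3.0330; ln(3.0330) = 1.1096.
z = 7528.1 × 1.1096 = 8353.2 m.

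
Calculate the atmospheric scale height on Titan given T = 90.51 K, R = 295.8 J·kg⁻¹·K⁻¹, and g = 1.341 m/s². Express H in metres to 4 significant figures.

H ≈ 19960 m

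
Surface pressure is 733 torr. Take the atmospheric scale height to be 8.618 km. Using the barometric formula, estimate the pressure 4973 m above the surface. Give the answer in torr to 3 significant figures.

P ≈ 412 torr

Barometric formula: P = P₀ exp(−z/H).
z/H = 4973.0/8618.0 = 0.57705; exp(−0.57705) = 0.56155.
P = 733 × 0.56155 = 411.62 torr.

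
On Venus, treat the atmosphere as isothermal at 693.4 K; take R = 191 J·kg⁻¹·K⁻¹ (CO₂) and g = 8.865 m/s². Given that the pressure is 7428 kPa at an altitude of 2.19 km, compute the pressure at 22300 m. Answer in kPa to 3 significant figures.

P ≈ 1930 kPa

Scale height: H = RT/g = 191 × 693.4 / 8.865 = 14940 m.
Between two levels, P₂ = P₁ exp(−Δz/H) with Δz = z₂ − z₁.
Δz = 22300 − 2190.0 = 20110 m; Δz/H = 20110/14940 = 1.3461.
P₂ = 7428 × exp(−1.3461) = 7428 × 0.26025 = 1933.1 kPa.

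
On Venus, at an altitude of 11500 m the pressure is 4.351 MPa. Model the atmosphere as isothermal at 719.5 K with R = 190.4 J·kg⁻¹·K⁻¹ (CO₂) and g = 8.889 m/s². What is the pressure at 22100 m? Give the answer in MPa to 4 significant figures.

P ≈ 2.187 MPa

Scale height: H = RT/g = 190.4 × 719.5 / 8.889 = 15411 m.
Between two levels, P₂ = P₁ exp(−Δz/H) with Δz = z₂ − z₁.
Δz = 22100 − 11500 = 10600 m; Δz/H = 10600/15411 = 0.68782.
P₂ = 4.351 × exp(−0.68782) = 4.351 × 0.50267 = 2.1871 MPa.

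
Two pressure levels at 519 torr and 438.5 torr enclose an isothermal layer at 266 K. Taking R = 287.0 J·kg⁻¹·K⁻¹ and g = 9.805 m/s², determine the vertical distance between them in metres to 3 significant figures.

Δz ≈ 1310 m

Hypsometric equation: Δz = (R T̄/g) ln(P₁/P₂).
R T̄/g = 287.0 × 266 / 9.805 = 7786.0 m.
ln(519/438.5) = ln(1.1836) = 0.16856.
Δz = 7786.0 × 0.16856 = 1312.4 m.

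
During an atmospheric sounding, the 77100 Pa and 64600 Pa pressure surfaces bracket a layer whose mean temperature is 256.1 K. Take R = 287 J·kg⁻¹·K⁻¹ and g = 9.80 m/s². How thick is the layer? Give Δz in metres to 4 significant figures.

Δz ≈ 1327 m

Hypsometric equation: Δz = (R T̄/g) ln(P₁/P₂).
R T̄/g = 287 × 256.1 / 9.80 = 7500.1 m.
ln(77100/64600) = ln(1.1935) = 0.17689.
Δz = 7500.1 × 0.17689 = 1326.7 m.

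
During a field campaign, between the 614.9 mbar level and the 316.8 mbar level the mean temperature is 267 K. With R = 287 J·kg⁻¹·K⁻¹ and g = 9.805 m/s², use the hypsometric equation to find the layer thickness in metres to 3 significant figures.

Δz ≈ 5180 m

Hypsometric equation: Δz = (R T̄/g) ln(P₁/P₂).
R T̄/g = 287 × 267 / 9.805 = 7815.3 m.
ln(614.9/316.8) = ln(1.9410) = 0.66320.
Δz = 7815.3 × 0.66320 = 5183.1 m.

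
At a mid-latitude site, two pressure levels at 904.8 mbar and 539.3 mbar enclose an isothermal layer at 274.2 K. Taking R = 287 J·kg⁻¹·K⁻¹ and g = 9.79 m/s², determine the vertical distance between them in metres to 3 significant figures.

Δz ≈ 4160 m

Hypsometric equation: Δz = (R T̄/g) ln(P₁/P₂).
R T̄/g = 287 × 274.2 / 9.79 = 8038.3 m.
ln(904.8/539.3) = ln(1.6777) = 0.51742.
Δz = 8038.3 × 0.51742 = 4159.2 m.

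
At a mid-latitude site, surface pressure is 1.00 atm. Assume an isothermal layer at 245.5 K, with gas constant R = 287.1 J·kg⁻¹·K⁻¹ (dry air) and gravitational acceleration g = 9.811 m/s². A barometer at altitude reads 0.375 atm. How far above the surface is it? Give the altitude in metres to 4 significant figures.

z ≈ 7046 m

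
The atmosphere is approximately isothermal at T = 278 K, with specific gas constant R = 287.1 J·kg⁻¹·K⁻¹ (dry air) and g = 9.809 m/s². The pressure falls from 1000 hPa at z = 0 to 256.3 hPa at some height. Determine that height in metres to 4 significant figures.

Scale height: H = RT/g = 287.1 × 278 / 9.809 = 8136.8 m.
Invert the barometric formula: z = H ln(P₀/P).
P₀/P = 1000/256.3 = 3.9017; ln(3.9017) = 1.3614.
z = 8136.8 × 1.3614 = 11077 m.

z ≈ 11080 m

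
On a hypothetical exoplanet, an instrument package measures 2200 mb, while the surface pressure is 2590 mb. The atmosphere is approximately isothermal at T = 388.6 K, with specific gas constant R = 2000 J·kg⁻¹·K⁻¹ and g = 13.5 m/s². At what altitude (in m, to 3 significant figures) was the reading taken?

Scale height: H = RT/g = 2000 × 388.6 / 13.5 = 57570 m.
Invert the barometric formula: z = H ln(P₀/P).
P₀/P = 2590/2200 = 1.1773; ln(1.1773) = 0.16322.
z = 57570 × 0.16322 = 9396.6 m.

z ≈ 9400 m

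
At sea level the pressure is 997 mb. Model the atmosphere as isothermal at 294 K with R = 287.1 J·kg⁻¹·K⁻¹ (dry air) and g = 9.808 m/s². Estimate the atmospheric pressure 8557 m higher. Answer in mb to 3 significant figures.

Scale height: H = RT/g = 287.1 × 294 / 9.808 = 8606.0 m.
Barometric formula: P = P₀ exp(−z/H).
z/H = 8557.0/8606.0 = 0.99431; exp(−0.99431) = 0.36998.
P = 997 × 0.36998 = 368.87 mb.

P ≈ 369 mb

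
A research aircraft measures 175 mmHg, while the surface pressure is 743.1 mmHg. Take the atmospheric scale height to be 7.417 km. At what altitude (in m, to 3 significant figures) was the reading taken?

Invert the barometric formula: z = H ln(P₀/P).
P₀/P = 743.1/175 = 4.2463; ln(4.2463) = 1.4460.
z = 7417.0 × 1.4460 = 10725 m.

z ≈ 10700 m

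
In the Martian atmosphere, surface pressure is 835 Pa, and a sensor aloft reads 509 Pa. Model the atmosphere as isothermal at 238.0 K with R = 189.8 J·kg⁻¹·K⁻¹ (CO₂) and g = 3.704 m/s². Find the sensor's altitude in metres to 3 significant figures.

z ≈ 6040 m

Scale height: H = RT/g = 189.8 × 238.0 / 3.704 = 12196 m.
Invert the barometric formula: z = H ln(P₀/P).
P₀/P = 835/509 = 1.6405; ln(1.6405) = 0.49500.
z = 12196 × 0.49500 = 6037.0 m.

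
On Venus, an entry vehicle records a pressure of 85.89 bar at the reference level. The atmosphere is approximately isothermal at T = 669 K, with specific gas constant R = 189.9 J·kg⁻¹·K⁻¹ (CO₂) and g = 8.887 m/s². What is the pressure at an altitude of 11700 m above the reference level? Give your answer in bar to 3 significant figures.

P ≈ 37.9 bar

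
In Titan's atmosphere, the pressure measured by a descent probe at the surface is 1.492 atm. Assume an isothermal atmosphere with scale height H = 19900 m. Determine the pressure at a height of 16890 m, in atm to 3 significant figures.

Barometric formula: P = P₀ exp(−z/H).
z/H = 16890/19900 = 0.84874; exp(−0.84874) = 0.42795.
P = 1.492 × 0.42795 = 0.63850 atm.

P ≈ 0.639 atm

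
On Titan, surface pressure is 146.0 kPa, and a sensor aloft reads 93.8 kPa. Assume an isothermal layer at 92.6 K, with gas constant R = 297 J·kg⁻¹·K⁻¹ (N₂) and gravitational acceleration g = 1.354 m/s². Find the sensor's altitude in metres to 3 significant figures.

z ≈ 8990 m

Scale height: H = RT/g = 297 × 92.6 / 1.354 = 20312 m.
Invert the barometric formula: z = H ln(P₀/P).
P₀/P = 146.0/93.8 = 1.5565; ln(1.5565) = 0.44244.
z = 20312 × 0.44244 = 8986.8 m.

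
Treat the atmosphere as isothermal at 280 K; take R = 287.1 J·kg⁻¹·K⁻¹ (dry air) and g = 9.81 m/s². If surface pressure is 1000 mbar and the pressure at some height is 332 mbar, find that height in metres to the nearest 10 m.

z ≈ 9040 m

Scale height: H = RT/g = 287.1 × 280 / 9.81 = 8194.5 m.
Invert the barometric formula: z = H ln(P₀/P).
P₀/P = 1000/332 = 3.0120; ln(3.0120) = 1.1026.
z = 8194.5 × 1.1026 = 9035.3 m.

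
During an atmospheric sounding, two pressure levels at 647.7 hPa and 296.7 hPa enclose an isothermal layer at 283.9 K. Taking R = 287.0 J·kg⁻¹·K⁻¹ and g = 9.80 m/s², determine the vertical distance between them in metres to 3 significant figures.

Δz ≈ 6490 m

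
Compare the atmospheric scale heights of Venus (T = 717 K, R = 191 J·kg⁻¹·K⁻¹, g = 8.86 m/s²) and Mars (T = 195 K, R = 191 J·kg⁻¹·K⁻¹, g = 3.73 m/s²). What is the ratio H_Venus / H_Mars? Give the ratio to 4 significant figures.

H_Venus/H_Mars ≈ 1.548

H = RT/g for each body.
H_Venus = 191 × 717 / 8.86 = 15457 m.
H_Mars = 191 × 195 / 3.73 = 9985.3 m.
H_Venus/H_Mars = 15457/9985.3 = 1.5480.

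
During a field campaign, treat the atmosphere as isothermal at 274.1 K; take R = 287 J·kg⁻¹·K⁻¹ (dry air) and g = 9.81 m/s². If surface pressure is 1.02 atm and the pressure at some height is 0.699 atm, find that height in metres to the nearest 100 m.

Scale height: H = RT/g = 287 × 274.1 / 9.81 = 8019.0 m.
Invert the barometric formula: z = H ln(P₀/P).
P₀/P = 1.02/0.699 = 1.4592; ln(1.4592) = 0.37789.
z = 8019.0 × 0.37789 = 3030.3 m.

z ≈ 3000 m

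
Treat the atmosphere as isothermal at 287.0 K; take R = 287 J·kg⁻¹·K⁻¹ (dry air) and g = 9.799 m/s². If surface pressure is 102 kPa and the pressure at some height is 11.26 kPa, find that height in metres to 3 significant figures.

z ≈ 18500 m

Scale height: H = RT/g = 287 × 287.0 / 9.799 = 8405.9 m.
Invert the barometric formula: z = H ln(P₀/P).
P₀/P = 102/11.26 = 9.0586; ln(9.0586) = 2.2037.
z = 8405.9 × 2.2037 = 18524 m.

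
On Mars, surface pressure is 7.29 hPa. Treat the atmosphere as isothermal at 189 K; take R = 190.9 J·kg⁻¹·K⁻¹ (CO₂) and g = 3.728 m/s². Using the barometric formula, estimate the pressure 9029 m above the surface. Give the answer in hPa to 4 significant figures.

P ≈ 2.868 hPa

Scale height: H = RT/g = 190.9 × 189 / 3.728 = 9678.1 m.
Barometric formula: P = P₀ exp(−z/H).
z/H = 9029.0/9678.1 = 0.93293; exp(−0.93293) = 0.39340.
P = 7.29 × 0.39340 = 2.8679 hPa.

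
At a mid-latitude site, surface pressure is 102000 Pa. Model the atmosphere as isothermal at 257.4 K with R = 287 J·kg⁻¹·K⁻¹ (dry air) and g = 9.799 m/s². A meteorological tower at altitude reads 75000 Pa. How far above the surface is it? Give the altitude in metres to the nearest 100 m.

z ≈ 2300 m

Scale height: H = RT/g = 287 × 257.4 / 9.799 = 7538.9 m.
Invert the barometric formula: z = H ln(P₀/P).
P₀/P = 102000/75000 = 1.3600; ln(1.3600) = 0.30748.
z = 7538.9 × 0.30748 = 2318.1 m.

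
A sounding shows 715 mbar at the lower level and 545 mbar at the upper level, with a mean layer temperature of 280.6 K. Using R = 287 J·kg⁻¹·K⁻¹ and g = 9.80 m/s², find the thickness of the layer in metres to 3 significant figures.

Hypsometric equation: Δz = (R T̄/g) ln(P₁/P₂).
R T̄/g = 287 × 280.6 / 9.80 = 8217.6 m.
ln(715/545) = ln(1.3119) = 0.27148.
Δz = 8217.6 × 0.27148 = 2230.9 m.

Δz ≈ 2230 m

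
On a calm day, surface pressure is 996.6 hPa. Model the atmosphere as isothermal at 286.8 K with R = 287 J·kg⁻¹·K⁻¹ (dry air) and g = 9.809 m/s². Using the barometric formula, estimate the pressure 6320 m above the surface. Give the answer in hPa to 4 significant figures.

Scale height: H = RT/g = 287 × 286.8 / 9.809 = 8391.4 m.
Barometric formula: P = P₀ exp(−z/H).
z/H = 6320.0/8391.4 = 0.75315; exp(−0.75315) = 0.47088.
P = 996.6 × 0.47088 = 469.28 hPa.

P ≈ 469.3 hPa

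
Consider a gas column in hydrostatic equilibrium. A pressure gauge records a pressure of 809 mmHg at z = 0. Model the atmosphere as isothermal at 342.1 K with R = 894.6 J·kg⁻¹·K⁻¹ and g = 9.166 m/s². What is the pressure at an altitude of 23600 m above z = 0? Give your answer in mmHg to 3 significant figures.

Scale height: H = RT/g = 894.6 × 342.1 / 9.166 = 33389 m.
Barometric formula: P = P₀ exp(−z/H).
z/H = 23600/33389 = 0.70682; exp(−0.70682) = 0.49321.
P = 809 × 0.49321 = 399.01 mmHg.

P ≈ 399 mmHg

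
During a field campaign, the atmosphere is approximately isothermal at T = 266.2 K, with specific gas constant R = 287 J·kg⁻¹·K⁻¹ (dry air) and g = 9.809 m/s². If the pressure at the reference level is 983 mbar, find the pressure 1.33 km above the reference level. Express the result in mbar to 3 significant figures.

P ≈ 829 mbar

Scale height: H = RT/g = 287 × 266.2 / 9.809 = 7788.7 m.
Barometric formula: P = P₀ exp(−z/H).
z/H = 1330.0/7788.7 = 0.17076; exp(−0.17076) = 0.84302.
P = 983 × 0.84302 = 828.69 mbar.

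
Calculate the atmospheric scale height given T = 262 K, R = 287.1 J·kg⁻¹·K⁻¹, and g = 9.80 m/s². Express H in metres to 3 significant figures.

The scale height of an isothermal atmosphere is H = RT/g.
H = 287.1 × 262 / 9.80 = 75220/9.80 = 7675.5 m.

H ≈ 7680 m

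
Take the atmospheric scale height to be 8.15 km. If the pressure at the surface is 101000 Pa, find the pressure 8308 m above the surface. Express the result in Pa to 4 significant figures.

Barometric formula: P = P₀ exp(−z/H).
z/H = 8308.0/8150.0 = 1.0194; exp(−1.0194) = 0.36081.
P = 101000 × 0.36081 = 36442 Pa.

P ≈ 36440 Pa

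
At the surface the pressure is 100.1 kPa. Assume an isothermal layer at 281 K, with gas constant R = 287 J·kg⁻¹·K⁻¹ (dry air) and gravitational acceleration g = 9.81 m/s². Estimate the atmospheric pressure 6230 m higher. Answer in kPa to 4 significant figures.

P ≈ 46.92 kPa

Scale height: H = RT/g = 287 × 281 / 9.81 = 8220.9 m.
Barometric formula: P = P₀ exp(−z/H).
z/H = 6230.0/8220.9 = 0.75782; exp(−0.75782) = 0.46869.
P = 100.1 × 0.46869 = 46.916 kPa.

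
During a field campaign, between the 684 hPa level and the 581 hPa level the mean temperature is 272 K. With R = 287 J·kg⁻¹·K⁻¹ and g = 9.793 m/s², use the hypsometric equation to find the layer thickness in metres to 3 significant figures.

Δz ≈ 1300 m

Hypsometric equation: Δz = (R T̄/g) ln(P₁/P₂).
R T̄/g = 287 × 272 / 9.793 = 7971.4 m.
ln(684/581) = ln(1.1773) = 0.16322.
Δz = 7971.4 × 0.16322 = 1301.1 m.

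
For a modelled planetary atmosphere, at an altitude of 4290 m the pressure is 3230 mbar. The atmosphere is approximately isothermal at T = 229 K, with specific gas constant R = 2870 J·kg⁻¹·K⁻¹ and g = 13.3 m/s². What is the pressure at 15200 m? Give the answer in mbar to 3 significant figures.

P ≈ 2590 mbar

Scale height: H = RT/g = 2870 × 229 / 13.3 = 49416 m.
Between two levels, P₂ = P₁ exp(−Δz/H) with Δz = z₂ − z₁.
Δz = 15200 − 4290.0 = 10910 m; Δz/H = 10910/49416 = 0.22078.
P₂ = 3230 × exp(−0.22078) = 3230 × 0.80189 = 2590.1 mbar.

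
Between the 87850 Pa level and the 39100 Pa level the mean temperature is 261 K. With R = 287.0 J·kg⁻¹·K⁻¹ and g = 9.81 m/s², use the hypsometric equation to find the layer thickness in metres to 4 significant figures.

Δz ≈ 6181 m

Hypsometric equation: Δz = (R T̄/g) ln(P₁/P₂).
R T̄/g = 287.0 × 261 / 9.81 = 7635.8 m.
ln(87850/39100) = ln(2.2468) = 0.80951.
Δz = 7635.8 × 0.80951 = 6181.3 m.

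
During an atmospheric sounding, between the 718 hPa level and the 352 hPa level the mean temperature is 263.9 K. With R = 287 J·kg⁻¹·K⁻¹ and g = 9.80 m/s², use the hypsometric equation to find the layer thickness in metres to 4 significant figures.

Hypsometric equation: Δz = (R T̄/g) ln(P₁/P₂).
R T̄/g = 287 × 263.9 / 9.80 = 7728.5 m.
ln(718/352) = ln(2.0398) = 0.71285.
Δz = 7728.5 × 0.71285 = 5509.3 m.

Δz ≈ 5509 m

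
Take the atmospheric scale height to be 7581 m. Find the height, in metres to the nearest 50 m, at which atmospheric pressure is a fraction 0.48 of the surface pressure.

Set P/P₀ = exp(−z/H) = 0.48, so z = −H ln(0.48).
−ln(0.48) = 0.73397; z = 7581.0 × 0.73397 = 5564.2 m.

z ≈ 5550 m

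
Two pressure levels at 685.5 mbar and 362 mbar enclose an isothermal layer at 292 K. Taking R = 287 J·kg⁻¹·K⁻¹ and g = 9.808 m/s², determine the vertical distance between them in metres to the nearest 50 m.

Hypsometric equation: Δz = (R T̄/g) ln(P₁/P₂).
R T̄/g = 287 × 292 / 9.808 = 8544.5 m.
ln(685.5/362) = ln(1.8936) = 0.63848.
Δz = 8544.5 × 0.63848 = 5455.5 m.

Δz ≈ 5450 m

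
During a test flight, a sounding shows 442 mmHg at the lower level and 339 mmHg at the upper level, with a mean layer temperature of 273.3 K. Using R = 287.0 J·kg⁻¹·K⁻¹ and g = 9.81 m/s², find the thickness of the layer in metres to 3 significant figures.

Δz ≈ 2120 m

Hypsometric equation: Δz = (R T̄/g) ln(P₁/P₂).
R T̄/g = 287.0 × 273.3 / 9.81 = 7995.6 m.
ln(442/339) = ln(1.3038) = 0.26528.
Δz = 7995.6 × 0.26528 = 2121.1 m.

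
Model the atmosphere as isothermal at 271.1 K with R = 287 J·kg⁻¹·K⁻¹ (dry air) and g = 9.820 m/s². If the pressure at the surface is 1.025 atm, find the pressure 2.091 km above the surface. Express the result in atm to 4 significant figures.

P ≈ 0.7872 atm

Scale height: H = RT/g = 287 × 271.1 / 9.820 = 7923.2 m.
Barometric formula: P = P₀ exp(−z/H).
z/H = 2091.0/7923.2 = 0.26391; exp(−0.26391) = 0.76804.
P = 1.025 × 0.76804 = 0.78724 atm.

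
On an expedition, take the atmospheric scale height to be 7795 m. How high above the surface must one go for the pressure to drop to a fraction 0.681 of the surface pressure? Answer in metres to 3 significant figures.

Set P/P₀ = exp(−z/H) = 0.681, so z = −H ln(0.681).
−ln(0.681) = 0.38419; z = 7795.0 × 0.38419 = 2994.8 m.

z ≈ 2990 m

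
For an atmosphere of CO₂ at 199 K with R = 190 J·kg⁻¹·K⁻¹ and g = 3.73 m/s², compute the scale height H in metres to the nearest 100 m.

H ≈ 10100 m

The scale height of an isothermal atmosphere is H = RT/g.
H = 190 × 199 / 3.73 = 37810/3.73 = 10137 m.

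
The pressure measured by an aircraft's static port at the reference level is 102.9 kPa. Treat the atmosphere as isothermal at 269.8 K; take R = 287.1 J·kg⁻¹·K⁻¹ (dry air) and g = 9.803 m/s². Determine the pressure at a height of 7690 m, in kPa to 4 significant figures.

P ≈ 38.88 kPa

Scale height: H = RT/g = 287.1 × 269.8 / 9.803 = 7901.6 m.
Barometric formula: P = P₀ exp(−z/H).
z/H = 7690.0/7901.6 = 0.97322; exp(−0.97322) = 0.37786.
P = 102.9 × 0.37786 = 38.882 kPa.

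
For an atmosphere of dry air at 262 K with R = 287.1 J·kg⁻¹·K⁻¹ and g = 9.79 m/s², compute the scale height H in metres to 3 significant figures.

H ≈ 7680 m

The scale height of an isothermal atmosphere is H = RT/g.
H = 287.1 × 262 / 9.79 = 75220/9.79 = 7683.4 m.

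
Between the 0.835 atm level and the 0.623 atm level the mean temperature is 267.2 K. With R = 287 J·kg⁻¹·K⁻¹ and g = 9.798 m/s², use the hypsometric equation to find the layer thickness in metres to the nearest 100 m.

Hypsometric equation: Δz = (R T̄/g) ln(P₁/P₂).
R T̄/g = 287 × 267.2 / 9.798 = 7826.7 m.
ln(0.835/0.623) = ln(1.3403) = 0.29289.
Δz = 7826.7 × 0.29289 = 2292.4 m.

Δz ≈ 2300 m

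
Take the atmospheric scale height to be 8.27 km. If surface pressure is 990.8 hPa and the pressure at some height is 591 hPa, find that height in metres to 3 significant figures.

z ≈ 4270 m

Invert the barometric formula: z = H ln(P₀/P).
P₀/P = 990.8/591 = 1.6765; ln(1.6765) = 0.51671.
z = 8270.0 × 0.51671 = 4273.2 m.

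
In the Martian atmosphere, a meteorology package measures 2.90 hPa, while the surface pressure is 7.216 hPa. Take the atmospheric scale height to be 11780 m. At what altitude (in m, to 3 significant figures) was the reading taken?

Invert the barometric formula: z = H ln(P₀/P).
P₀/P = 7.216/2.90 = 2.4883; ln(2.4883) = 0.91160.
z = 11780 × 0.91160 = 10739 m.

z ≈ 10700 m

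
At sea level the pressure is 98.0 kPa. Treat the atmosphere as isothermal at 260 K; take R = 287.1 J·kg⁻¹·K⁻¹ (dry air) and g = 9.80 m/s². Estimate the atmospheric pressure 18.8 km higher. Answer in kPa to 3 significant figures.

P ≈ 8.30 kPa

Scale height: H = RT/g = 287.1 × 260 / 9.80 = 7616.9 m.
Barometric formula: P = P₀ exp(−z/H).
z/H = 18800/7616.9 = 2.4682; exp(−2.4682) = 0.084737.
P = 98.0 × 0.084737 = 8.3042 kPa.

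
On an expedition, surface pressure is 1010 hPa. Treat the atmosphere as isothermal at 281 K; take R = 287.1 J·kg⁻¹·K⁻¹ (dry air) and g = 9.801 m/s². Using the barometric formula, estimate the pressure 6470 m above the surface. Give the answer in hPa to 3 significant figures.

Scale height: H = RT/g = 287.1 × 281 / 9.801 = 8231.3 m.
Barometric formula: P = P₀ exp(−z/H).
z/H = 6470.0/8231.3 = 0.78602; exp(−0.78602) = 0.45565.
P = 1010 × 0.45565 = 460.21 hPa.

P ≈ 460 hPa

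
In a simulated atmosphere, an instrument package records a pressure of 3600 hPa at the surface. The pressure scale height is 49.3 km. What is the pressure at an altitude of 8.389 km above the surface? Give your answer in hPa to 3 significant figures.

P ≈ 3040 hPa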